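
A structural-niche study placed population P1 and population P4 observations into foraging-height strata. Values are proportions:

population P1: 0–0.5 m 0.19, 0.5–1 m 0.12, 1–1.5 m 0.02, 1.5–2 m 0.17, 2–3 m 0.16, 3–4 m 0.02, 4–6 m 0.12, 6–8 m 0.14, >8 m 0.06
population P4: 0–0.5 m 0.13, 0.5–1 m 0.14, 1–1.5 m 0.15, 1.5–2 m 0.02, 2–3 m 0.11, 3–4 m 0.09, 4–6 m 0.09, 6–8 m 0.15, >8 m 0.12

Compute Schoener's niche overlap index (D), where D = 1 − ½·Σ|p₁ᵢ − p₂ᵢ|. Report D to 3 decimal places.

0.710

Σ|p₁ᵢ − p₂ᵢ| = 0.06 + 0.02 + 0.13 + 0.15 + 0.05 + 0.07 + 0.03 + 0.01 + 0.06 = 0.58
D = 1 − ½ × 0.58 = 1 − 0.290 = 0.71000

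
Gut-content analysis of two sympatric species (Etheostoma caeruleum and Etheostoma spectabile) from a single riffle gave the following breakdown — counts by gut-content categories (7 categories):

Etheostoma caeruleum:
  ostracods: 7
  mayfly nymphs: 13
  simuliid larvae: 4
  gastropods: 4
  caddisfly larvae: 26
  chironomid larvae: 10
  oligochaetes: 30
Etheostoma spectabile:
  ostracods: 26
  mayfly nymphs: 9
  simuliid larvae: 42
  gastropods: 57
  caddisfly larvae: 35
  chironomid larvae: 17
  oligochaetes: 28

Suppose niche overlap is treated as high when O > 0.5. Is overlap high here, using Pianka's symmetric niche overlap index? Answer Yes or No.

Yes

Proportions for Etheostoma caeruleum (n=94): 7/94=0.0745, 13/94=0.1383, 4/94=0.0426, 4/94=0.0426, 26/94=0.2766, 10/94=0.1064, 30/94=0.3191
Proportions for Etheostoma spectabile (n=214): 26/214=0.1215, 9/214=0.0421, 42/214=0.1963, 57/214=0.2664, 35/214=0.1636, 17/214=0.0794, 28/214=0.1308
Σ p₁ᵢp₂ᵢ = 0.009052 + 0.005822 + 0.008362 + 0.011349 + 0.045252 + 0.008448 + 0.041738 = 0.130023
Σp_1ᵢ² = 0.0745² + 0.1383² + 0.0426² + 0.0426² + 0.2766² + 0.1064² + 0.3191² = 0.005550 + 0.019127 + 0.001815 + 0.001815 + 0.076508 + 0.011321 + 0.101825 = 0.217961
Σp_2ᵢ² = 0.1215² + 0.0421² + 0.1963² + 0.2664² + 0.1636² + 0.0794² + 0.1308² = 0.014762 + 0.001772 + 0.038534 + 0.070969 + 0.026765 + 0.006304 + 0.017109 = 0.176215
O = 0.130023 / √(0.217961 × 0.176215) = 0.130023 / 0.1959796 = 0.6635
O = 0.6635 > 0.5 → Yes.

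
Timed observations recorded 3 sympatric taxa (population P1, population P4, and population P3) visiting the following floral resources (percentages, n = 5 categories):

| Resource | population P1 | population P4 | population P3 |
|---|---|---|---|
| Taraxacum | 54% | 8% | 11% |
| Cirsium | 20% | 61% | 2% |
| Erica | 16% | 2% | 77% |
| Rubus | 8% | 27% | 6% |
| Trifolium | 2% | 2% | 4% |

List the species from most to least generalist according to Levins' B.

population P1 > population P4 > population P3

Convert percentages to proportions (divide by 100).
Σp_P1ᵢ² = 0.54² + 0.20² + 0.16² + 0.08² + 0.02² = 0.2916 + 0.0400 + 0.0256 + 0.0064 + 0.0004 = 0.3640
B_P1 = 1 / 0.3640 = 2.7473
Σp_P4ᵢ² = 0.08² + 0.61² + 0.02² + 0.27² + 0.02² = 0.0064 + 0.3721 + 0.0004 + 0.0729 + 0.0004 = 0.4522
B_P4 = 1 / 0.4522 = 2.2114
Σp_P3ᵢ² = 0.11² + 0.02² + 0.77² + 0.06² + 0.04² = 0.0121 + 0.0004 + 0.5929 + 0.0036 + 0.0016 = 0.6106
B_P3 = 1 / 0.6106 = 1.6377
Ranking by B (broadest → narrowest): population P1 (2.75) > population P4 (2.21) > population P3 (1.64)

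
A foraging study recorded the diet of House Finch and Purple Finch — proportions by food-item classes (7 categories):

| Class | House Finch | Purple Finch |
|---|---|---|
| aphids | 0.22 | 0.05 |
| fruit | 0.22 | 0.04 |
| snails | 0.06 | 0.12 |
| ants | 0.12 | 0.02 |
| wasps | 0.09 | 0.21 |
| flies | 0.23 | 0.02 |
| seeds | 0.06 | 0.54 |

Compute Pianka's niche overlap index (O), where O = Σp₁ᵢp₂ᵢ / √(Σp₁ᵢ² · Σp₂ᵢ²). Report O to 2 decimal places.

0.34

Σ p₁ᵢp₂ᵢ = 0.0110 + 0.0088 + 0.0072 + 0.0024 + 0.0189 + 0.0046 + 0.0324 = 0.0853
Σp_1ᵢ² = 0.22² + 0.22² + 0.06² + 0.12² + 0.09² + 0.23² + 0.06² = 0.0484 + 0.0484 + 0.0036 + 0.0144 + 0.0081 + 0.0529 + 0.0036 = 0.1794
Σp_2ᵢ² = 0.05² + 0.04² + 0.12² + 0.02² + 0.21² + 0.02² + 0.54² = 0.0025 + 0.0016 + 0.0144 + 0.0004 + 0.0441 + 0.0004 + 0.2916 = 0.3550
O = 0.0853 / √(0.1794 × 0.3550) = 0.0853 / 0.25236 = 0.3380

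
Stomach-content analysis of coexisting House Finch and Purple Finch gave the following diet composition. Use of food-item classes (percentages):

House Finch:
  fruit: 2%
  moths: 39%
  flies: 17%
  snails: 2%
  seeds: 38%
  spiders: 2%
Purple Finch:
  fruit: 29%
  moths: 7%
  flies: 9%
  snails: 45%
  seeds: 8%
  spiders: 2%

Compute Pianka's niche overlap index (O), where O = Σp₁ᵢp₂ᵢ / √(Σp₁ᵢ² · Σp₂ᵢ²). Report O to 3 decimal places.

0.279

Convert percentages to proportions (divide by 100).
Σ p₁ᵢp₂ᵢ = 0.0058 + 0.0273 + 0.0153 + 0.0090 + 0.0304 + 0.0004 = 0.0882
Σp_1ᵢ² = 0.02² + 0.39² + 0.17² + 0.02² + 0.38² + 0.02² = 0.0004 + 0.1521 + 0.0289 + 0.0004 + 0.1444 + 0.0004 = 0.3266
Σp_2ᵢ² = 0.29² + 0.07² + 0.09² + 0.45² + 0.08² + 0.02² = 0.0841 + 0.0049 + 0.0081 + 0.2025 + 0.0064 + 0.0004 = 0.3064
O = 0.0882 / √(0.3266 × 0.3064) = 0.0882 / 0.316339 = 0.27881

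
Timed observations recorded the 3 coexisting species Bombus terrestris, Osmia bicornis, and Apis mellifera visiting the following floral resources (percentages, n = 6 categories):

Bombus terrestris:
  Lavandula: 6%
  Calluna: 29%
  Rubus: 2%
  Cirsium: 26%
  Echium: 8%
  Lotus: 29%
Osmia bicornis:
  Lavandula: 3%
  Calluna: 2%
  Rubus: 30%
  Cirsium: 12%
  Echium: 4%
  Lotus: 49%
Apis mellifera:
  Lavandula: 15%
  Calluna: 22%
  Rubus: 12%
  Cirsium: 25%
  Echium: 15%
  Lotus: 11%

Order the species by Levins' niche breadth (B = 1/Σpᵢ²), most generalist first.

Convert percentages to proportions (divide by 100).
Σp_terrᵢ² = 0.06² + 0.29² + 0.02² + 0.26² + 0.08² + 0.29² = 0.0036 + 0.0841 + 0.0004 + 0.0676 + 0.0064 + 0.0841 = 0.2462
B_terr = 1 / 0.2462 = 4.0617
Σp_bicoᵢ² = 0.03² + 0.02² + 0.30² + 0.12² + 0.04² + 0.49² = 0.0009 + 0.0004 + 0.0900 + 0.0144 + 0.0016 + 0.2401 = 0.3474
B_bico = 1 / 0.3474 = 2.8785
Σp_mellᵢ² = 0.15² + 0.22² + 0.12² + 0.25² + 0.15² + 0.11² = 0.0225 + 0.0484 + 0.0144 + 0.0625 + 0.0225 + 0.0121 = 0.1824
B_mell = 1 / 0.1824 = 5.4825
Ranking by B (broadest → narrowest): Apis mellifera (5.48) > Bombus terrestris (4.06) > Osmia bicornis (2.88)

Apis mellifera > Bombus terrestris > Osmia bicornis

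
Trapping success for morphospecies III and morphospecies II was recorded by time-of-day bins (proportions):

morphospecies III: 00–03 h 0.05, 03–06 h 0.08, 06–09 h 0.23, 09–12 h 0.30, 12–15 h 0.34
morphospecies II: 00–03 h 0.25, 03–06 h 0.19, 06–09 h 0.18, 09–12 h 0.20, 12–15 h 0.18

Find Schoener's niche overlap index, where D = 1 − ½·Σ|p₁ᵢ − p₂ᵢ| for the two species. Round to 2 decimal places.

0.69

Σ|p₁ᵢ − p₂ᵢ| = 0.20 + 0.11 + 0.05 + 0.10 + 0.16 = 0.62
D = 1 − ½ × 0.62 = 1 − 0.310 = 0.6900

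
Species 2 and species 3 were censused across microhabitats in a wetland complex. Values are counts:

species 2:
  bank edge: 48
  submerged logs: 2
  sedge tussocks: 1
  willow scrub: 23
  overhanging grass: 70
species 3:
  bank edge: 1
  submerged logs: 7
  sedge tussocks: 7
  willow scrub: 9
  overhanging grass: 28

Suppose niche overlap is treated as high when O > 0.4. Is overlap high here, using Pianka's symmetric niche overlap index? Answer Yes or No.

Yes

Proportions for species 2 (n=144): 48/144=0.3333, 2/144=0.0139, 1/144=0.0069, 23/144=0.1597, 70/144=0.4861
Proportions for species 3 (n=52): 1/52=0.0192, 7/52=0.1346, 7/52=0.1346, 9/52=0.1731, 28/52=0.5385
Σ p₁ᵢp₂ᵢ = 0.006399 + 0.001871 + 0.000929 + 0.027644 + 0.261765 = 0.298608
Σp_1ᵢ² = 0.3333² + 0.0139² + 0.0069² + 0.1597² + 0.4861² = 0.111089 + 0.000193 + 0.000048 + 0.025504 + 0.236293 = 0.373127
Σp_2ᵢ² = 0.0192² + 0.1346² + 0.1346² + 0.1731² + 0.5385² = 0.000369 + 0.018117 + 0.018117 + 0.029964 + 0.289982 = 0.356549
O = 0.298608 / √(0.373127 × 0.356549) = 0.298608 / 0.3647438 = 0.8187
O = 0.8187 > 0.4 → Yes.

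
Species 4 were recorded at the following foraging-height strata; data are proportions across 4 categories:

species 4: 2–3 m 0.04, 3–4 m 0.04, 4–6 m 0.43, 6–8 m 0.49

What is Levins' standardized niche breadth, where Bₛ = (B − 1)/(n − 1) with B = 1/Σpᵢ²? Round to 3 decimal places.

Σpᵢ² = 0.04² + 0.04² + 0.43² + 0.49² = 0.0016 + 0.0016 + 0.1849 + 0.2401 = 0.4282
B = 1 / 0.4282 = 2.33536
Bₛ = (B − 1)/(n − 1) = (2.33536 − 1)/(4 − 1) = 1.33536/3 = 0.44512

0.445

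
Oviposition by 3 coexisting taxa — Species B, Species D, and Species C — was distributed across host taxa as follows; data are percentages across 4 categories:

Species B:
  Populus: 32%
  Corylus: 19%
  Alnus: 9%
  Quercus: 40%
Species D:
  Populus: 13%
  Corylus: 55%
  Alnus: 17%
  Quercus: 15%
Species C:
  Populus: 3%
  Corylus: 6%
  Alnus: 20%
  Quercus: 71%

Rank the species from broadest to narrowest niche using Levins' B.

Species B > Species D > Species C

Convert percentages to proportions (divide by 100).
Σp_Bᵢ² = 0.32² + 0.19² + 0.09² + 0.40² = 0.1024 + 0.0361 + 0.0081 + 0.1600 = 0.3066
B_B = 1 / 0.3066 = 3.2616
Σp_Dᵢ² = 0.13² + 0.55² + 0.17² + 0.15² = 0.0169 + 0.3025 + 0.0289 + 0.0225 = 0.3708
B_D = 1 / 0.3708 = 2.6969
Σp_Cᵢ² = 0.03² + 0.06² + 0.20² + 0.71² = 0.0009 + 0.0036 + 0.0400 + 0.5041 = 0.5486
B_C = 1 / 0.5486 = 1.8228
Ranking by B (broadest → narrowest): Species B (3.26) > Species D (2.70) > Species C (1.82)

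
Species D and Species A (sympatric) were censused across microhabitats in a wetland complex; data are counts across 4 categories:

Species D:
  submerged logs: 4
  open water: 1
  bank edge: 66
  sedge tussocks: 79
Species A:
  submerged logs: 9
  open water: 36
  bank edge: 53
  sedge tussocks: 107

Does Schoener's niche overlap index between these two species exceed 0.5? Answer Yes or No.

Yes

Proportions for Species D (n=150): 4/150=0.0267, 1/150=0.0067, 66/150=0.4400, 79/150=0.5267
Proportions for Species A (n=205): 9/205=0.0439, 36/205=0.1756, 53/205=0.2585, 107/205=0.5220
Σ|p₁ᵢ − p₂ᵢ| = 0.0172 + 0.1689 + 0.1815 + 0.0047 = 0.3723
D = 1 − ½ × 0.3723 = 1 − 0.18615 = 0.81385
D = 0.81385 > 0.5 → Yes.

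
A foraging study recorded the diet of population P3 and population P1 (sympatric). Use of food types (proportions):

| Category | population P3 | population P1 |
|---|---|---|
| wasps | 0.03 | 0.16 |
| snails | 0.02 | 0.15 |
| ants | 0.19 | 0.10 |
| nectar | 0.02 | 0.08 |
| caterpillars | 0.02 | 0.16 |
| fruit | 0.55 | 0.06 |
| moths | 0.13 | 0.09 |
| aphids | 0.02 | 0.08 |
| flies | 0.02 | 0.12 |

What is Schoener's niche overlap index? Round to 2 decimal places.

Σ|p₁ᵢ − p₂ᵢ| = 0.13 + 0.13 + 0.09 + 0.06 + 0.14 + 0.49 + 0.04 + 0.06 + 0.10 = 1.24
D = 1 − ½ × 1.24 = 1 − 0.620 = 0.3800

0.38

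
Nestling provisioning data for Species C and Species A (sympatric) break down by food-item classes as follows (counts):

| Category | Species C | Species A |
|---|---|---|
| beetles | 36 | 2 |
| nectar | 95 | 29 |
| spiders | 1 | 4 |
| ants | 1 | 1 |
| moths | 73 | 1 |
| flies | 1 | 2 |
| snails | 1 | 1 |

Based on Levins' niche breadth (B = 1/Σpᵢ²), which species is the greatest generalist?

Species C

Proportions for Species C (n=208): 36/208=0.1731, 95/208=0.4567, 1/208=0.0048, 1/208=0.0048, 73/208=0.3510, 1/208=0.0048, 1/208=0.0048
Proportions for Species A (n=40): 2/40=0.0500, 29/40=0.7250, 4/40=0.1000, 1/40=0.0250, 1/40=0.0250, 2/40=0.0500, 1/40=0.0250
Σp_Cᵢ² = 0.1731² + 0.4567² + 0.0048² + 0.0048² + 0.3510² + 0.0048² + 0.0048² = 0.029964 + 0.208575 + 0.000023 + 0.000023 + 0.123201 + 0.000023 + 0.000023 = 0.361832
B_C = 1 / 0.361832 = 2.7637
Σp_Aᵢ² = 0.0500² + 0.7250² + 0.1000² + 0.0250² + 0.0250² + 0.0500² + 0.0250² = 0.002500 + 0.525625 + 0.010000 + 0.000625 + 0.000625 + 0.002500 + 0.000625 = 0.542500
B_A = 1 / 0.542500 = 1.8433
Highest B → broadest niche (most generalist): Species C (B = 2.76).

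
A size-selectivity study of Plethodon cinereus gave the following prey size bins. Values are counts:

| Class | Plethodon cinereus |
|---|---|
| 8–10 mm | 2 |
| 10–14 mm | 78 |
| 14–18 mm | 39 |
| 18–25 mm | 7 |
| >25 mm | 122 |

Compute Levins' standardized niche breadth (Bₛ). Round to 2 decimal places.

0.43

Proportions for Plethodon cinereus (n=248): 2/248=0.0081, 78/248=0.3145, 39/248=0.1573, 7/248=0.0282, 122/248=0.4919
Σpᵢ² = 0.0081² + 0.3145² + 0.1573² + 0.0282² + 0.4919² = 0.000066 + 0.098910 + 0.024743 + 0.000795 + 0.241966 = 0.366480
B = 1 / 0.366480 = 2.7287
Bₛ = (B − 1)/(n − 1) = (2.7287 − 1)/(5 − 1) = 1.7287/4 = 0.4322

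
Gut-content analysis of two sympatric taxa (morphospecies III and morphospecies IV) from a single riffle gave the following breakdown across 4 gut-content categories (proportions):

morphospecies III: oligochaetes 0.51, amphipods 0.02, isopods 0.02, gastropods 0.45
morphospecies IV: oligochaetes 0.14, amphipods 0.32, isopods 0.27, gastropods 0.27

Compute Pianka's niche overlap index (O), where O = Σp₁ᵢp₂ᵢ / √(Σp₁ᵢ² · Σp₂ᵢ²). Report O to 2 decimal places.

Σ p₁ᵢp₂ᵢ = 0.0714 + 0.0064 + 0.0054 + 0.1215 = 0.2047
Σp_1ᵢ² = 0.51² + 0.02² + 0.02² + 0.45² = 0.2601 + 0.0004 + 0.0004 + 0.2025 = 0.4634
Σp_2ᵢ² = 0.14² + 0.32² + 0.27² + 0.27² = 0.0196 + 0.1024 + 0.0729 + 0.0729 = 0.2678
O = 0.2047 / √(0.4634 × 0.2678) = 0.2047 / 0.35228 = 0.5811

0.58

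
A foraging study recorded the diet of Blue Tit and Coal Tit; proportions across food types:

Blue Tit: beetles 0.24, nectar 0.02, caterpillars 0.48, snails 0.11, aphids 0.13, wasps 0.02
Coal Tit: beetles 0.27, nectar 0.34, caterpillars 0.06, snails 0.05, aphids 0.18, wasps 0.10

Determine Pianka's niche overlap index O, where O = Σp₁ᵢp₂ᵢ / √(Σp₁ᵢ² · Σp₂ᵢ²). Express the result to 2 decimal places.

Σ p₁ᵢp₂ᵢ = 0.0648 + 0.0068 + 0.0288 + 0.0055 + 0.0234 + 0.0020 = 0.1313
Σp_1ᵢ² = 0.24² + 0.02² + 0.48² + 0.11² + 0.13² + 0.02² = 0.0576 + 0.0004 + 0.2304 + 0.0121 + 0.0169 + 0.0004 = 0.3178
Σp_2ᵢ² = 0.27² + 0.34² + 0.06² + 0.05² + 0.18² + 0.10² = 0.0729 + 0.1156 + 0.0036 + 0.0025 + 0.0324 + 0.0100 = 0.2370
O = 0.1313 / √(0.3178 × 0.2370) = 0.1313 / 0.27444 = 0.4784

0.48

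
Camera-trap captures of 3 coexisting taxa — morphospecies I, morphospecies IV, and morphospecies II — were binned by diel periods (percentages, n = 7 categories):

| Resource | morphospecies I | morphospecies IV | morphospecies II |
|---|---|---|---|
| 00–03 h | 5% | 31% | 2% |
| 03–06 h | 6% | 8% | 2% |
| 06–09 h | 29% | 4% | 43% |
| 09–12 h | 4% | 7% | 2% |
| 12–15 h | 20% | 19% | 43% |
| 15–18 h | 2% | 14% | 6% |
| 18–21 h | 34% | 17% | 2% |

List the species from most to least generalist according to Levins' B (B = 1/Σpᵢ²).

morphospecies IV > morphospecies I > morphospecies II

Convert percentages to proportions (divide by 100).
Σp_Iᵢ² = 0.05² + 0.06² + 0.29² + 0.04² + 0.20² + 0.02² + 0.34² = 0.0025 + 0.0036 + 0.0841 + 0.0016 + 0.0400 + 0.0004 + 0.1156 = 0.2478
B_I = 1 / 0.2478 = 4.0355
Σp_IVᵢ² = 0.31² + 0.08² + 0.04² + 0.07² + 0.19² + 0.14² + 0.17² = 0.0961 + 0.0064 + 0.0016 + 0.0049 + 0.0361 + 0.0196 + 0.0289 = 0.1936
B_IV = 1 / 0.1936 = 5.1653
Σp_IIᵢ² = 0.02² + 0.02² + 0.43² + 0.02² + 0.43² + 0.06² + 0.02² = 0.0004 + 0.0004 + 0.1849 + 0.0004 + 0.1849 + 0.0036 + 0.0004 = 0.3750
B_II = 1 / 0.3750 = 2.6667
Ranking by B (broadest → narrowest): morphospecies IV (5.17) > morphospecies I (4.04) > morphospecies II (2.67)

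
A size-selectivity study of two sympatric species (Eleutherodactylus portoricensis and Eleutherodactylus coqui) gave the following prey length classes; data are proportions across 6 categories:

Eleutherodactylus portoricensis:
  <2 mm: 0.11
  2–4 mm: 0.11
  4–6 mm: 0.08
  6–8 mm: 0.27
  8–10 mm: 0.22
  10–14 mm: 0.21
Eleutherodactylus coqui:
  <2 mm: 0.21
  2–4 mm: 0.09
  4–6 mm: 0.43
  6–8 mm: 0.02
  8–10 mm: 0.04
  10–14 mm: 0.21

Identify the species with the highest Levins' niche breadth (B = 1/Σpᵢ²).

Eleutherodactylus portoricensis

Σp_portᵢ² = 0.11² + 0.11² + 0.08² + 0.27² + 0.22² + 0.21² = 0.0121 + 0.0121 + 0.0064 + 0.0729 + 0.0484 + 0.0441 = 0.1960
B_port = 1 / 0.1960 = 5.1020
Σp_coquᵢ² = 0.21² + 0.09² + 0.43² + 0.02² + 0.04² + 0.21² = 0.0441 + 0.0081 + 0.1849 + 0.0004 + 0.0016 + 0.0441 = 0.2832
B_coqu = 1 / 0.2832 = 3.5311
Highest B → broadest niche (most generalist): Eleutherodactylus portoricensis (B = 5.10).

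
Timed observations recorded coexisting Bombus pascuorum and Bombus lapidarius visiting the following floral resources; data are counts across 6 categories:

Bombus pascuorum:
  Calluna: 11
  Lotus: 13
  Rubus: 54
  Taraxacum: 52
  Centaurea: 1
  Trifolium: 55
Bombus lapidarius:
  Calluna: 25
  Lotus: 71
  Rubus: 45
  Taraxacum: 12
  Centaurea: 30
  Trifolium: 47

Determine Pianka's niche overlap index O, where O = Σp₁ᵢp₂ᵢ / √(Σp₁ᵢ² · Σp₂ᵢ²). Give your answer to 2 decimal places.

0.69

Proportions for Bombus pascuorum (n=186): 11/186=0.0591, 13/186=0.0699, 54/186=0.2903, 52/186=0.2796, 1/186=0.0054, 55/186=0.2957
Proportions for Bombus lapidarius (n=230): 25/230=0.1087, 71/230=0.3087, 45/230=0.1957, 12/230=0.0522, 30/230=0.1304, 47/230=0.2043
Σ p₁ᵢp₂ᵢ = 0.006424 + 0.021578 + 0.056812 + 0.014595 + 0.000704 + 0.060412 = 0.160525
Σp_1ᵢ² = 0.0591² + 0.0699² + 0.2903² + 0.2796² + 0.0054² + 0.2957² = 0.003493 + 0.004886 + 0.084274 + 0.078176 + 0.000029 + 0.087438 = 0.258296
Σp_2ᵢ² = 0.1087² + 0.3087² + 0.1957² + 0.0522² + 0.1304² + 0.2043² = 0.011816 + 0.095296 + 0.038298 + 0.002725 + 0.017004 + 0.041738 = 0.206877
O = 0.160525 / √(0.258296 × 0.206877) = 0.160525 / 0.2311612 = 0.6944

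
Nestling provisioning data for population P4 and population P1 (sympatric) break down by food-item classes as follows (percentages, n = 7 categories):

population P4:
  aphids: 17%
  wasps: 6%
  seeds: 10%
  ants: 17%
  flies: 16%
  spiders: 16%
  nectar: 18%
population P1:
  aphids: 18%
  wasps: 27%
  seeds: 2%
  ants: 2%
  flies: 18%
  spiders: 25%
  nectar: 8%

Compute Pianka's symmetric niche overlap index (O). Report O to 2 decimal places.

0.76

Convert percentages to proportions (divide by 100).
Σ p₁ᵢp₂ᵢ = 0.0306 + 0.0162 + 0.0020 + 0.0034 + 0.0288 + 0.0400 + 0.0144 = 0.1354
Σp_1ᵢ² = 0.17² + 0.06² + 0.10² + 0.17² + 0.16² + 0.16² + 0.18² = 0.0289 + 0.0036 + 0.0100 + 0.0289 + 0.0256 + 0.0256 + 0.0324 = 0.1550
Σp_2ᵢ² = 0.18² + 0.27² + 0.02² + 0.02² + 0.18² + 0.25² + 0.08² = 0.0324 + 0.0729 + 0.0004 + 0.0004 + 0.0324 + 0.0625 + 0.0064 = 0.2074
O = 0.1354 / √(0.1550 × 0.2074) = 0.1354 / 0.17930 = 0.7552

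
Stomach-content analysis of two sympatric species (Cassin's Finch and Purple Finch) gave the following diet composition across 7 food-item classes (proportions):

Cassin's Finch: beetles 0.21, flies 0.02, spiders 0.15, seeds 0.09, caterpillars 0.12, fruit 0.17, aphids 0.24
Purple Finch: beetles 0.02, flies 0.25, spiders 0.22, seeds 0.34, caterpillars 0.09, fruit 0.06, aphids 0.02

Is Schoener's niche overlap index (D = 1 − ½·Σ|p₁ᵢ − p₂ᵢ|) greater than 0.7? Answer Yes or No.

No

Σ|p₁ᵢ − p₂ᵢ| = 0.19 + 0.23 + 0.07 + 0.25 + 0.03 + 0.11 + 0.22 = 1.10
D = 1 − ½ × 1.10 = 1 − 0.550 = 0.4500
D = 0.4500 < 0.7 → No.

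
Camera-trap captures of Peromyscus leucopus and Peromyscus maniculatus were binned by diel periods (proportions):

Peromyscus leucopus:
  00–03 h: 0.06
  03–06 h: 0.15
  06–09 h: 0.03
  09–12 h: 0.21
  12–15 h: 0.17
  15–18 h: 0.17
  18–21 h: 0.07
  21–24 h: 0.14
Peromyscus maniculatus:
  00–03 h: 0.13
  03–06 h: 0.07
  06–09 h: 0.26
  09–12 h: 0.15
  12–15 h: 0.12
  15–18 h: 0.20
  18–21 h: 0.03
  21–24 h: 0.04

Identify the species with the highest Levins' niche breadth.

Σp_leucᵢ² = 0.06² + 0.15² + 0.03² + 0.21² + 0.17² + 0.17² + 0.07² + 0.14² = 0.0036 + 0.0225 + 0.0009 + 0.0441 + 0.0289 + 0.0289 + 0.0049 + 0.0196 = 0.1534
B_leuc = 1 / 0.1534 = 6.5189
Σp_maniᵢ² = 0.13² + 0.07² + 0.26² + 0.15² + 0.12² + 0.20² + 0.03² + 0.04² = 0.0169 + 0.0049 + 0.0676 + 0.0225 + 0.0144 + 0.0400 + 0.0009 + 0.0016 = 0.1688
B_mani = 1 / 0.1688 = 5.9242
Highest B → broadest niche (most generalist): Peromyscus leucopus (B = 6.52).

Peromyscus leucopus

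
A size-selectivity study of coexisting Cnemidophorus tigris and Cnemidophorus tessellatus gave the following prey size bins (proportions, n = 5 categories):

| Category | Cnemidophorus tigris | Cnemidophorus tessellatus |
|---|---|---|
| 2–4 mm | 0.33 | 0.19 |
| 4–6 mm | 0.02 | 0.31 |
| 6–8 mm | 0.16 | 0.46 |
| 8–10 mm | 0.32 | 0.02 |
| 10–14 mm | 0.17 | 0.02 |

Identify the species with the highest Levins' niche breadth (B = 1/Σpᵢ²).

Σp_tigrᵢ² = 0.33² + 0.02² + 0.16² + 0.32² + 0.17² = 0.1089 + 0.0004 + 0.0256 + 0.1024 + 0.0289 = 0.2662
B_tigr = 1 / 0.2662 = 3.7566
Σp_tessᵢ² = 0.19² + 0.31² + 0.46² + 0.02² + 0.02² = 0.0361 + 0.0961 + 0.2116 + 0.0004 + 0.0004 = 0.3446
B_tess = 1 / 0.3446 = 2.9019
Highest B → broadest niche (most generalist): Cnemidophorus tigris (B = 3.76).

Cnemidophorus tigris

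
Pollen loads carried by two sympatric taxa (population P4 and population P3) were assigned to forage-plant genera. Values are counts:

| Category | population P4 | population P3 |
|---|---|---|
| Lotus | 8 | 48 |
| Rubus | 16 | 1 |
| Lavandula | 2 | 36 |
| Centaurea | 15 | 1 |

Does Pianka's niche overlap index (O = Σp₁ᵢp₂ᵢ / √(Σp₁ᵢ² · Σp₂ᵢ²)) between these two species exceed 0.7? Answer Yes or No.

Proportions for population P4 (n=41): 8/41=0.1951, 16/41=0.3902, 2/41=0.0488, 15/41=0.3659
Proportions for population P3 (n=86): 48/86=0.5581, 1/86=0.0116, 36/86=0.4186, 1/86=0.0116
Σ p₁ᵢp₂ᵢ = 0.108885 + 0.004526 + 0.020428 + 0.004244 = 0.138083
Σp_1ᵢ² = 0.1951² + 0.3902² + 0.0488² + 0.3659² = 0.038064 + 0.152256 + 0.002381 + 0.133883 = 0.326584
Σp_2ᵢ² = 0.5581² + 0.0116² + 0.4186² + 0.0116² = 0.311476 + 0.000135 + 0.175226 + 0.000135 = 0.486972
O = 0.138083 / √(0.326584 × 0.486972) = 0.138083 / 0.3987948 = 0.3463
O = 0.3463 < 0.7 → No.

No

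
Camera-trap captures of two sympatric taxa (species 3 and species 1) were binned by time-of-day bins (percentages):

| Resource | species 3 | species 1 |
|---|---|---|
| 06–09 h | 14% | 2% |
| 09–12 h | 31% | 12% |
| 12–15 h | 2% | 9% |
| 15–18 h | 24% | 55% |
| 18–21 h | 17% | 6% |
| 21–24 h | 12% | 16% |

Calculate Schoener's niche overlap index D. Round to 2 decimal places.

0.58

Convert percentages to proportions (divide by 100).
Σ|p₁ᵢ − p₂ᵢ| = 0.12 + 0.19 + 0.07 + 0.31 + 0.11 + 0.04 = 0.84
D = 1 − ½ × 0.84 = 1 − 0.420 = 0.5800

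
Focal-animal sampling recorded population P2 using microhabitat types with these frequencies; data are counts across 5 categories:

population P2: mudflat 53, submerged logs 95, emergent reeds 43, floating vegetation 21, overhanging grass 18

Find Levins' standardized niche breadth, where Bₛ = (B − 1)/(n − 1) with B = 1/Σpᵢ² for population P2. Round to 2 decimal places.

0.67

Proportions for population P2 (n=230): 53/230=0.2304, 95/230=0.4130, 43/230=0.1870, 21/230=0.0913, 18/230=0.0783
Σpᵢ² = 0.2304² + 0.4130² + 0.1870² + 0.0913² + 0.0783² = 0.053084 + 0.170569 + 0.034969 + 0.008336 + 0.006131 = 0.273089
B = 1 / 0.273089 = 3.6618
Bₛ = (B − 1)/(n − 1) = (3.6618 − 1)/(5 − 1) = 2.6618/4 = 0.6655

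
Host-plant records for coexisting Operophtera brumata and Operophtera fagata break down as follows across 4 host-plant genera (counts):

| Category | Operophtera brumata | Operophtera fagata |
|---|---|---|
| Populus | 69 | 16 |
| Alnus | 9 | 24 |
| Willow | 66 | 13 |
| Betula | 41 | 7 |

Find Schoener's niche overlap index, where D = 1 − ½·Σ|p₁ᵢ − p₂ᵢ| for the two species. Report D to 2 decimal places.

0.65

Proportions for Operophtera brumata (n=185): 69/185=0.3730, 9/185=0.0486, 66/185=0.3568, 41/185=0.2216
Proportions for Operophtera fagata (n=60): 16/60=0.2667, 24/60=0.4000, 13/60=0.2167, 7/60=0.1167
Σ|p₁ᵢ − p₂ᵢ| = 0.1063 + 0.3514 + 0.1401 + 0.1049 = 0.7027
D = 1 − ½ × 0.7027 = 1 − 0.35135 = 0.64865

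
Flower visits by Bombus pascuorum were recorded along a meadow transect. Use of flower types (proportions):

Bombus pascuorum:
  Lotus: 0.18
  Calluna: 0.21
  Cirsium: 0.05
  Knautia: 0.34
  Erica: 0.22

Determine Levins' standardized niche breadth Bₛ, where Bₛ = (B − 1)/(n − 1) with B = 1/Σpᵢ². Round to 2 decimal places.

Σpᵢ² = 0.18² + 0.21² + 0.05² + 0.34² + 0.22² = 0.0324 + 0.0441 + 0.0025 + 0.1156 + 0.0484 = 0.2430
B = 1 / 0.2430 = 4.1152
Bₛ = (B − 1)/(n − 1) = (4.1152 − 1)/(5 − 1) = 3.1152/4 = 0.7788

0.78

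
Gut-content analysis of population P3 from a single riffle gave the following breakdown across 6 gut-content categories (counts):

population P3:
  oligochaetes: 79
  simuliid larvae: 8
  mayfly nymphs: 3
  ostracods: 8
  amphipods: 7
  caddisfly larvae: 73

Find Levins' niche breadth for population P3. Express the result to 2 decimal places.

2.70

Proportions for population P3 (n=178): 79/178=0.4438, 8/178=0.0449, 3/178=0.0169, 8/178=0.0449, 7/178=0.0393, 73/178=0.4101
Σpᵢ² = 0.4438² + 0.0449² + 0.0169² + 0.0449² + 0.0393² + 0.4101² = 0.196958 + 0.002016 + 0.000286 + 0.002016 + 0.001544 + 0.168182 = 0.371002
B = 1 / 0.371002 = 2.6954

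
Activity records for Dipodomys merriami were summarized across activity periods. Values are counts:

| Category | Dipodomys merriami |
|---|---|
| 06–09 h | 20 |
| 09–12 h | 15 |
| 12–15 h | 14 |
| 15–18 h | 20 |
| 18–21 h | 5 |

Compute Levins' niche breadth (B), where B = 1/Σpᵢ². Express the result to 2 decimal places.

4.39

Proportions for Dipodomys merriami (n=74): 20/74=0.2703, 15/74=0.2027, 14/74=0.1892, 20/74=0.2703, 5/74=0.0676
Σpᵢ² = 0.2703² + 0.2027² + 0.1892² + 0.2703² + 0.0676² = 0.073062 + 0.041087 + 0.035797 + 0.073062 + 0.004570 = 0.227578
B = 1 / 0.227578 = 4.3941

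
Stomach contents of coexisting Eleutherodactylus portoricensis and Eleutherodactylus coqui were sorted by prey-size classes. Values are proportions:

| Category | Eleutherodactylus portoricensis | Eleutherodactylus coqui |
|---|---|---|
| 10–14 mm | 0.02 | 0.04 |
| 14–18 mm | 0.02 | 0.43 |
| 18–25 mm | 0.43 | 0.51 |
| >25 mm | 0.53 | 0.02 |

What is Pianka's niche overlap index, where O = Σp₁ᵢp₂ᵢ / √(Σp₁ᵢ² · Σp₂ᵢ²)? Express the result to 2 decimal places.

0.52

Σ p₁ᵢp₂ᵢ = 0.0008 + 0.0086 + 0.2193 + 0.0106 = 0.2393
Σp_1ᵢ² = 0.02² + 0.02² + 0.43² + 0.53² = 0.0004 + 0.0004 + 0.1849 + 0.2809 = 0.4666
Σp_2ᵢ² = 0.04² + 0.43² + 0.51² + 0.02² = 0.0016 + 0.1849 + 0.2601 + 0.0004 = 0.4470
O = 0.2393 / √(0.4666 × 0.4470) = 0.2393 / 0.45669 = 0.5240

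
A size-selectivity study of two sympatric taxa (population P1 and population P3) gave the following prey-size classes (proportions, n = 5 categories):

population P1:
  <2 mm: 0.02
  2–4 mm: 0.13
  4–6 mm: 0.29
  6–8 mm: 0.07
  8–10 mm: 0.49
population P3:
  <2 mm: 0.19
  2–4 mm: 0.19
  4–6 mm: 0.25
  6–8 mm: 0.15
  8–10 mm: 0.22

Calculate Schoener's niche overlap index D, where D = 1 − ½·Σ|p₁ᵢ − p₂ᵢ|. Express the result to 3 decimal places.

Σ|p₁ᵢ − p₂ᵢ| = 0.17 + 0.06 + 0.04 + 0.08 + 0.27 = 0.62
D = 1 − ½ × 0.62 = 1 − 0.310 = 0.69000

0.690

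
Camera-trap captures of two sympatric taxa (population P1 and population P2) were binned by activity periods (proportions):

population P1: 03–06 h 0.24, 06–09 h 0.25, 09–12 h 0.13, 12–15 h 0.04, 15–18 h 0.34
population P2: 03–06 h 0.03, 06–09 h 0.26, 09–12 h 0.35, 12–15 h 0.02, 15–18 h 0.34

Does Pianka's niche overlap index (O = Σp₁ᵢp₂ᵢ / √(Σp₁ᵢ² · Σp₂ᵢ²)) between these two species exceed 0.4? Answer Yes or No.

Yes

Σ p₁ᵢp₂ᵢ = 0.0072 + 0.0650 + 0.0455 + 0.0008 + 0.1156 = 0.2341
Σp_1ᵢ² = 0.24² + 0.25² + 0.13² + 0.04² + 0.34² = 0.0576 + 0.0625 + 0.0169 + 0.0016 + 0.1156 = 0.2542
Σp_2ᵢ² = 0.03² + 0.26² + 0.35² + 0.02² + 0.34² = 0.0009 + 0.0676 + 0.1225 + 0.0004 + 0.1156 = 0.3070
O = 0.2341 / √(0.2542 × 0.3070) = 0.2341 / 0.27936 = 0.8380
O = 0.8380 > 0.4 → Yes.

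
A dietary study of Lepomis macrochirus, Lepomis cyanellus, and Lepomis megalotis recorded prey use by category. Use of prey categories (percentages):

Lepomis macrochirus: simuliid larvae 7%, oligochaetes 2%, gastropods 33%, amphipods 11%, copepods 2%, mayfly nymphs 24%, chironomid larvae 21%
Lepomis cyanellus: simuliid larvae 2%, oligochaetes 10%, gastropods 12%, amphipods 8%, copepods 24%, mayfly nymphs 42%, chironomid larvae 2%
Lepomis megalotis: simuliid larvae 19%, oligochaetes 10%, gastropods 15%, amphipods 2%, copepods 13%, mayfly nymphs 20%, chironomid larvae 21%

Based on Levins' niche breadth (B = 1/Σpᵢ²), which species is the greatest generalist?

Convert percentages to proportions (divide by 100).
Σp_macrᵢ² = 0.07² + 0.02² + 0.33² + 0.11² + 0.02² + 0.24² + 0.21² = 0.0049 + 0.0004 + 0.1089 + 0.0121 + 0.0004 + 0.0576 + 0.0441 = 0.2284
B_macr = 1 / 0.2284 = 4.3783
Σp_cyanᵢ² = 0.02² + 0.10² + 0.12² + 0.08² + 0.24² + 0.42² + 0.02² = 0.0004 + 0.0100 + 0.0144 + 0.0064 + 0.0576 + 0.1764 + 0.0004 = 0.2656
B_cyan = 1 / 0.2656 = 3.7651
Σp_megaᵢ² = 0.19² + 0.10² + 0.15² + 0.02² + 0.13² + 0.20² + 0.21² = 0.0361 + 0.0100 + 0.0225 + 0.0004 + 0.0169 + 0.0400 + 0.0441 = 0.1700
B_mega = 1 / 0.1700 = 5.8824
Highest B → broadest niche (most generalist): Lepomis megalotis (B = 5.88).

Lepomis megalotis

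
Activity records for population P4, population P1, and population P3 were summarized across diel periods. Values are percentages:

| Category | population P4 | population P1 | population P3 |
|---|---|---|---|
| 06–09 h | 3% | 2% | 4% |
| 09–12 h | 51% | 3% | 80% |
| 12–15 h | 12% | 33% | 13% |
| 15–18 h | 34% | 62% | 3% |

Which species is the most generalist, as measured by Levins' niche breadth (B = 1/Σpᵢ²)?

Convert percentages to proportions (divide by 100).
Σp_P4ᵢ² = 0.03² + 0.51² + 0.12² + 0.34² = 0.0009 + 0.2601 + 0.0144 + 0.1156 = 0.3910
B_P4 = 1 / 0.3910 = 2.5575
Σp_P1ᵢ² = 0.02² + 0.03² + 0.33² + 0.62² = 0.0004 + 0.0009 + 0.1089 + 0.3844 = 0.4946
B_P1 = 1 / 0.4946 = 2.0218
Σp_P3ᵢ² = 0.04² + 0.80² + 0.13² + 0.03² = 0.0016 + 0.6400 + 0.0169 + 0.0009 = 0.6594
B_P3 = 1 / 0.6594 = 1.5165
Highest B → broadest niche (most generalist): population P4 (B = 2.56).

population P4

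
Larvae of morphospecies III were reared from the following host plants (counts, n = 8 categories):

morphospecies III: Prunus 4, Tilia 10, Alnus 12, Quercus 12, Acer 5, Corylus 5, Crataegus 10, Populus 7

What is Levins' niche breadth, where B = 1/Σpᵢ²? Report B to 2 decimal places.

Proportions for morphospecies III (n=65): 4/65=0.0615, 10/65=0.1538, 12/65=0.1846, 12/65=0.1846, 5/65=0.0769, 5/65=0.0769, 10/65=0.1538, 7/65=0.1077
Σpᵢ² = 0.0615² + 0.1538² + 0.1846² + 0.1846² + 0.0769² + 0.0769² + 0.1538² + 0.1077² = 0.003782 + 0.023654 + 0.034077 + 0.034077 + 0.005914 + 0.005914 + 0.023654 + 0.011599 = 0.142671
B = 1 / 0.142671 = 7.0091

7.01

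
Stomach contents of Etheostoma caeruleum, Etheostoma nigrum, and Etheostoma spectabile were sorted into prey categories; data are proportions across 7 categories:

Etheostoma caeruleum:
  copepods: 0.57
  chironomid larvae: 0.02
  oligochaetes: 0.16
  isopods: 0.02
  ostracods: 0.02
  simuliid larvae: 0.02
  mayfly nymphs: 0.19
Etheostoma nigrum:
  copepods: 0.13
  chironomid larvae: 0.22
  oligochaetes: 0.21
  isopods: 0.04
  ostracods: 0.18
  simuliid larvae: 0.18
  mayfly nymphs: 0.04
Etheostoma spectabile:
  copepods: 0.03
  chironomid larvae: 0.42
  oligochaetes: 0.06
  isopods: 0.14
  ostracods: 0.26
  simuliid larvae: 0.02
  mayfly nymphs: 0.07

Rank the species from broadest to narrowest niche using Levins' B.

Σp_caerᵢ² = 0.57² + 0.02² + 0.16² + 0.02² + 0.02² + 0.02² + 0.19² = 0.3249 + 0.0004 + 0.0256 + 0.0004 + 0.0004 + 0.0004 + 0.0361 = 0.3882
B_caer = 1 / 0.3882 = 2.5760
Σp_nigrᵢ² = 0.13² + 0.22² + 0.21² + 0.04² + 0.18² + 0.18² + 0.04² = 0.0169 + 0.0484 + 0.0441 + 0.0016 + 0.0324 + 0.0324 + 0.0016 = 0.1774
B_nigr = 1 / 0.1774 = 5.6370
Σp_specᵢ² = 0.03² + 0.42² + 0.06² + 0.14² + 0.26² + 0.02² + 0.07² = 0.0009 + 0.1764 + 0.0036 + 0.0196 + 0.0676 + 0.0004 + 0.0049 = 0.2734
B_spec = 1 / 0.2734 = 3.6576
Ranking by B (broadest → narrowest): Etheostoma nigrum (5.64) > Etheostoma spectabile (3.66) > Etheostoma caeruleum (2.58)

Etheostoma nigrum > Etheostoma spectabile > Etheostoma caeruleum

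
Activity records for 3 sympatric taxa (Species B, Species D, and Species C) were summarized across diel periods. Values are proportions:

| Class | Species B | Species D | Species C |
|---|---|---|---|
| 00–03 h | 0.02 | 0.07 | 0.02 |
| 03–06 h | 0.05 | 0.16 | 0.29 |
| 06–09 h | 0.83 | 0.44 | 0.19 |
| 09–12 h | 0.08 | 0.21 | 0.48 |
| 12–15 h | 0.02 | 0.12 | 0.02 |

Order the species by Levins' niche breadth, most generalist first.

Σp_Bᵢ² = 0.02² + 0.05² + 0.83² + 0.08² + 0.02² = 0.0004 + 0.0025 + 0.6889 + 0.0064 + 0.0004 = 0.6986
B_B = 1 / 0.6986 = 1.4314
Σp_Dᵢ² = 0.07² + 0.16² + 0.44² + 0.21² + 0.12² = 0.0049 + 0.0256 + 0.1936 + 0.0441 + 0.0144 = 0.2826
B_D = 1 / 0.2826 = 3.5386
Σp_Cᵢ² = 0.02² + 0.29² + 0.19² + 0.48² + 0.02² = 0.0004 + 0.0841 + 0.0361 + 0.2304 + 0.0004 = 0.3514
B_C = 1 / 0.3514 = 2.8458
Ranking by B (broadest → narrowest): Species D (3.54) > Species C (2.85) > Species B (1.43)

Species D > Species C > Species B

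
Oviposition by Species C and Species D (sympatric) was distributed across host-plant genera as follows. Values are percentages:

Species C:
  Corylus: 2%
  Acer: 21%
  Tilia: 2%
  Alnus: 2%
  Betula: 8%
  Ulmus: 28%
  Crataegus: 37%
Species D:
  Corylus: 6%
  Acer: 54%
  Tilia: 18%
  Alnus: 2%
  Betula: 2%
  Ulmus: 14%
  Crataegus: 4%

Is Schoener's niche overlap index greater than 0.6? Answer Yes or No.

Convert percentages to proportions (divide by 100).
Σ|p₁ᵢ − p₂ᵢ| = 0.04 + 0.33 + 0.16 + 0.00 + 0.06 + 0.14 + 0.33 = 1.06
D = 1 − ½ × 1.06 = 1 − 0.530 = 0.4700
D = 0.4700 < 0.6 → No.

No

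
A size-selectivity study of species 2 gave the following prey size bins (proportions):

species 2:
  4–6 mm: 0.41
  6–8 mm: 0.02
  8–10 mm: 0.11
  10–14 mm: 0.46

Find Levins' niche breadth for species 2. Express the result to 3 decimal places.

2.550

Σpᵢ² = 0.41² + 0.02² + 0.11² + 0.46² = 0.1681 + 0.0004 + 0.0121 + 0.2116 = 0.3922
B = 1 / 0.3922 = 2.54972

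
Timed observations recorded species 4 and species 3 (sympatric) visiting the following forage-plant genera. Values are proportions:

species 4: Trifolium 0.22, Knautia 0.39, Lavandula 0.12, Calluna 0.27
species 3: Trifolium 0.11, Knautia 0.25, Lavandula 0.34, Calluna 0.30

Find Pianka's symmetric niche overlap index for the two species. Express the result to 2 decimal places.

0.86

Σ p₁ᵢp₂ᵢ = 0.0242 + 0.0975 + 0.0408 + 0.0810 = 0.2435
Σp_1ᵢ² = 0.22² + 0.39² + 0.12² + 0.27² = 0.0484 + 0.1521 + 0.0144 + 0.0729 = 0.2878
Σp_2ᵢ² = 0.11² + 0.25² + 0.34² + 0.30² = 0.0121 + 0.0625 + 0.1156 + 0.0900 = 0.2802
O = 0.2435 / √(0.2878 × 0.2802) = 0.2435 / 0.28397 = 0.8575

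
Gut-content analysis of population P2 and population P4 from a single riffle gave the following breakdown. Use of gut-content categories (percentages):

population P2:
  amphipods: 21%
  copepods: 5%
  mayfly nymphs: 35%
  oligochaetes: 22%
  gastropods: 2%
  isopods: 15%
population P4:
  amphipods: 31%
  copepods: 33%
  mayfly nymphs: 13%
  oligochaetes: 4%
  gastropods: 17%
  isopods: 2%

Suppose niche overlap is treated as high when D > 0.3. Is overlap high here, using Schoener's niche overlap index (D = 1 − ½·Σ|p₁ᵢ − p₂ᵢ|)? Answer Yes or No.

Convert percentages to proportions (divide by 100).
Σ|p₁ᵢ − p₂ᵢ| = 0.10 + 0.28 + 0.22 + 0.18 + 0.15 + 0.13 = 1.06
D = 1 − ½ × 1.06 = 1 − 0.530 = 0.4700
D = 0.4700 > 0.3 → Yes.

Yes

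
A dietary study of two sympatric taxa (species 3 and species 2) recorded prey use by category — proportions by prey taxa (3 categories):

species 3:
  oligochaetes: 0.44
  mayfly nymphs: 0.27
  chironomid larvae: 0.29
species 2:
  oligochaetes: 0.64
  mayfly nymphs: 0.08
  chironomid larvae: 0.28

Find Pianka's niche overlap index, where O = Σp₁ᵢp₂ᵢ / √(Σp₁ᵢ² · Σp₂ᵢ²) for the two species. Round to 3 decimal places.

Σ p₁ᵢp₂ᵢ = 0.2816 + 0.0216 + 0.0812 = 0.3844
Σp_1ᵢ² = 0.44² + 0.27² + 0.29² = 0.1936 + 0.0729 + 0.0841 = 0.3506
Σp_2ᵢ² = 0.64² + 0.08² + 0.28² = 0.4096 + 0.0064 + 0.0784 = 0.4944
O = 0.3844 / √(0.3506 × 0.4944) = 0.3844 / 0.416337 = 0.92329

0.923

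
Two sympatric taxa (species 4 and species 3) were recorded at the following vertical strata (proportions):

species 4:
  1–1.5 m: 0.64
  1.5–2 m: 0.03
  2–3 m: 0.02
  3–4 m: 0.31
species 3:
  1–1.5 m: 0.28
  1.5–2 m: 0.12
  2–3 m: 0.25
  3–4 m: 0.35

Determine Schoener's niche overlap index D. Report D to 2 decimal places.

Σ|p₁ᵢ − p₂ᵢ| = 0.36 + 0.09 + 0.23 + 0.04 = 0.72
D = 1 − ½ × 0.72 = 1 − 0.360 = 0.6400

0.64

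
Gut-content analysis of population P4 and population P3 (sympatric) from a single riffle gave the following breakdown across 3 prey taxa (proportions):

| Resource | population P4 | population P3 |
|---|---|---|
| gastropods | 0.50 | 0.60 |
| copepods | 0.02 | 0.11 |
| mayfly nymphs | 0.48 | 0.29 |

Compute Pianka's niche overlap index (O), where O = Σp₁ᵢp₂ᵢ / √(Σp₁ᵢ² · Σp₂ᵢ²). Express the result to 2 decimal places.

0.94

Σ p₁ᵢp₂ᵢ = 0.3000 + 0.0022 + 0.1392 = 0.4414
Σp_1ᵢ² = 0.50² + 0.02² + 0.48² = 0.2500 + 0.0004 + 0.2304 = 0.4808
Σp_2ᵢ² = 0.60² + 0.11² + 0.29² = 0.3600 + 0.0121 + 0.0841 = 0.4562
O = 0.4414 / √(0.4808 × 0.4562) = 0.4414 / 0.46834 = 0.9425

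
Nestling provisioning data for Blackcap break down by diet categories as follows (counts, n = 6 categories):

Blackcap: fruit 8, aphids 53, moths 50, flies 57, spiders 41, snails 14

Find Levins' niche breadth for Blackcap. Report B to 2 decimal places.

4.74

Proportions for Blackcap (n=223): 8/223=0.0359, 53/223=0.2377, 50/223=0.2242, 57/223=0.2556, 41/223=0.1839, 14/223=0.0628
Σpᵢ² = 0.0359² + 0.2377² + 0.2242² + 0.2556² + 0.1839² + 0.0628² = 0.001289 + 0.056501 + 0.050266 + 0.065331 + 0.033819 + 0.003944 = 0.211150
B = 1 / 0.211150 = 4.7360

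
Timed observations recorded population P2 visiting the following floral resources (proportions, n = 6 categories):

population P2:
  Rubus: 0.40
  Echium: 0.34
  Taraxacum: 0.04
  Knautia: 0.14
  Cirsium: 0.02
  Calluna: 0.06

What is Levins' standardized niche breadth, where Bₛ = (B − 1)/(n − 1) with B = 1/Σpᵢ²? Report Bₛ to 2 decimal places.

Σpᵢ² = 0.40² + 0.34² + 0.04² + 0.14² + 0.02² + 0.06² = 0.1600 + 0.1156 + 0.0016 + 0.0196 + 0.0004 + 0.0036 = 0.3008
B = 1 / 0.3008 = 3.3245
Bₛ = (B − 1)/(n − 1) = (3.3245 − 1)/(6 − 1) = 2.3245/5 = 0.4649

0.46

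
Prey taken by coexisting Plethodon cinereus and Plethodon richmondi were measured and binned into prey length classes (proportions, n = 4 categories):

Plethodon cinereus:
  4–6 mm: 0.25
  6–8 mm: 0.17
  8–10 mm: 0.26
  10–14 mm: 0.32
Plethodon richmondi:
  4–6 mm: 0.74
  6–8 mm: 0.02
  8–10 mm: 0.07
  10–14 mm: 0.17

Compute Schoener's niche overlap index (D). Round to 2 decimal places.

0.51

Σ|p₁ᵢ − p₂ᵢ| = 0.49 + 0.15 + 0.19 + 0.15 = 0.98
D = 1 − ½ × 0.98 = 1 − 0.490 = 0.5100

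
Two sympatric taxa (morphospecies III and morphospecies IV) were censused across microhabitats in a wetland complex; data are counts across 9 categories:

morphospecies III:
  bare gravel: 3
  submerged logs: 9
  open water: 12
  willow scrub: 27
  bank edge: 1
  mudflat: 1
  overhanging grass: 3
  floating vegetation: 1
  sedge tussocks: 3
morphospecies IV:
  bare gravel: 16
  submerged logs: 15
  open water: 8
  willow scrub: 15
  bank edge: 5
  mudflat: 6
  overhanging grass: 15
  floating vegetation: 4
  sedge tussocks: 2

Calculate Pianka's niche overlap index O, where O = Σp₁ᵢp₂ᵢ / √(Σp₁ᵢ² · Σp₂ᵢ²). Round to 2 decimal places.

Proportions for morphospecies III (n=60): 3/60=0.0500, 9/60=0.1500, 12/60=0.2000, 27/60=0.4500, 1/60=0.0167, 1/60=0.0167, 3/60=0.0500, 1/60=0.0167, 3/60=0.0500
Proportions for morphospecies IV (n=86): 16/86=0.1860, 15/86=0.1744, 8/86=0.0930, 15/86=0.1744, 5/86=0.0581, 6/86=0.0698, 15/86=0.1744, 4/86=0.0465, 2/86=0.0233
Σ p₁ᵢp₂ᵢ = 0.009300 + 0.026160 + 0.018600 + 0.078480 + 0.000970 + 0.001166 + 0.008720 + 0.000777 + 0.001165 = 0.145338
Σp_1ᵢ² = 0.0500² + 0.1500² + 0.2000² + 0.4500² + 0.0167² + 0.0167² + 0.0500² + 0.0167² + 0.0500² = 0.002500 + 0.022500 + 0.040000 + 0.202500 + 0.000279 + 0.000279 + 0.002500 + 0.000279 + 0.002500 = 0.273337
Σp_2ᵢ² = 0.1860² + 0.1744² + 0.0930² + 0.1744² + 0.0581² + 0.0698² + 0.1744² + 0.0465² + 0.0233² = 0.034596 + 0.030415 + 0.008649 + 0.030415 + 0.003376 + 0.004872 + 0.030415 + 0.002162 + 0.000543 = 0.145443
O = 0.145338 / √(0.273337 × 0.145443) = 0.145338 / 0.1993864 = 0.7289

0.73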